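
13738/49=280 + 18/49 = 280.37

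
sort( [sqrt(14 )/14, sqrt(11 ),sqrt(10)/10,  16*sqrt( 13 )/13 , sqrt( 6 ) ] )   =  [sqrt( 14)/14,  sqrt (10)/10, sqrt( 6), sqrt (11 ),16*sqrt(13) /13] 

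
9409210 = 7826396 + 1582814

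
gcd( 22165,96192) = 1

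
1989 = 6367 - 4378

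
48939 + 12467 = 61406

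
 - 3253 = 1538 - 4791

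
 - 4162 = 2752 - 6914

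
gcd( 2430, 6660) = 90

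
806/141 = 5+101/141 = 5.72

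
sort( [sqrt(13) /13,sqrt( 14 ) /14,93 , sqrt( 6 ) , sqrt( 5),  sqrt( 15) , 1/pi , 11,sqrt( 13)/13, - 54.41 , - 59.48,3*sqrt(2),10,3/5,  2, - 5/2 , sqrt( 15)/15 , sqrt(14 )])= [-59.48, - 54.41,-5/2,sqrt(15)/15 , sqrt(14)/14, sqrt(13 )/13 , sqrt(13 ) /13, 1/pi,3/5,2,sqrt (5),  sqrt(6 ),sqrt(14) , sqrt(15),3*sqrt(2 ), 10,11, 93] 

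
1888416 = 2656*711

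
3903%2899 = 1004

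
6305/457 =13 + 364/457 = 13.80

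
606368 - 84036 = 522332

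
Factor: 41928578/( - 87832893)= - 2^1*3^( - 1)*71^( - 1 )*271^1 * 467^( - 1 ) * 883^( - 1 ) * 77359^1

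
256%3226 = 256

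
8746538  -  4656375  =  4090163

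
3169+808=3977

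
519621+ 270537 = 790158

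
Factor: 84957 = 3^1*28319^1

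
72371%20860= 9791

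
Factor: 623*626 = 389998 = 2^1*7^1*89^1*313^1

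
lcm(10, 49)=490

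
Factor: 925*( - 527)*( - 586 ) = 2^1*5^2 *17^1*31^1* 37^1*293^1 = 285660350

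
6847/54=6847/54 = 126.80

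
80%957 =80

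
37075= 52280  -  15205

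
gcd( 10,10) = 10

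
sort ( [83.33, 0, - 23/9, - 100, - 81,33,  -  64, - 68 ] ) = [- 100, - 81, - 68, - 64,  -  23/9,0, 33,83.33] 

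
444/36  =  37/3 = 12.33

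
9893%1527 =731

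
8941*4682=41861762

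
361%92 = 85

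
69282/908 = 76 +137/454 = 76.30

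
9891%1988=1939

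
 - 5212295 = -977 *5335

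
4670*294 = 1372980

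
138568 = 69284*2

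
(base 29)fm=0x1C9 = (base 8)711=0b111001001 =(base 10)457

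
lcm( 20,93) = 1860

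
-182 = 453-635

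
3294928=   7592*434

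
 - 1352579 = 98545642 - 99898221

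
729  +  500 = 1229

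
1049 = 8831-7782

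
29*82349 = 2388121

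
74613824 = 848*87988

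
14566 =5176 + 9390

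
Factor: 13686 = 2^1*3^1 * 2281^1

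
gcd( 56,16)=8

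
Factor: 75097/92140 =2^( - 2 )*5^( - 1 )*11^1*17^( - 1 )*271^( - 1) *6827^1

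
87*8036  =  699132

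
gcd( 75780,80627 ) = 1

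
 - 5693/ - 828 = 6 + 725/828 = 6.88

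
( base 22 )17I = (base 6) 3012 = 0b1010010000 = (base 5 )10111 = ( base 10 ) 656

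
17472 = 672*26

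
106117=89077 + 17040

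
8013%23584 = 8013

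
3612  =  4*903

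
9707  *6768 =65696976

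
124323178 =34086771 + 90236407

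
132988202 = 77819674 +55168528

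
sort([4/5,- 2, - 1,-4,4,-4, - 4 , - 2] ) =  [  -  4, - 4, - 4, -2, - 2, - 1,4/5,  4 ] 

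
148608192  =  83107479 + 65500713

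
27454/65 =27454/65 = 422.37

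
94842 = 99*958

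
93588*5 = 467940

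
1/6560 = 1/6560 = 0.00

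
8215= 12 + 8203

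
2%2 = 0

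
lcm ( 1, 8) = 8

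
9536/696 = 13 + 61/87 = 13.70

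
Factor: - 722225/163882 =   -  2^(-1 )*5^2*7^1*67^( - 1)*1223^( - 1) * 4127^1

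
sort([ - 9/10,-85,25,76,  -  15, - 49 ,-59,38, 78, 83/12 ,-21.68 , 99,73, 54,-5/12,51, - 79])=[ - 85, - 79, - 59,-49, - 21.68,  -  15, - 9/10,- 5/12,83/12,25,38,51 , 54,73,76,  78,99 ]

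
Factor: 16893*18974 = 2^1*3^2 *53^1 *179^1*1877^1=320527782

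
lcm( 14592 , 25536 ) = 102144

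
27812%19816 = 7996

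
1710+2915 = 4625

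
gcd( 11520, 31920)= 240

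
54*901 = 48654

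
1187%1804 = 1187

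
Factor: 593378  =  2^1*227^1*1307^1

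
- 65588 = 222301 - 287889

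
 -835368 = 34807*( - 24)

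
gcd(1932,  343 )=7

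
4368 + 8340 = 12708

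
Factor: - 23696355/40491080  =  -2^ (  -  3)*3^1*7^( - 1)*211^1 * 7487^1*144611^( - 1 ) = - 4739271/8098216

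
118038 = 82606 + 35432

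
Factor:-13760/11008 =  - 5/4 = -2^(  -  2)*5^1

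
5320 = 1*5320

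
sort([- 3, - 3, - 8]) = [ - 8,-3, - 3]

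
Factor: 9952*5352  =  53263104 = 2^8*3^1*223^1*311^1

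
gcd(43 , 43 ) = 43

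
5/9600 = 1/1920 = 0.00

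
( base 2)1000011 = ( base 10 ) 67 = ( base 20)37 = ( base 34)1x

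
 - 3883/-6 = 647 + 1/6= 647.17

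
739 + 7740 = 8479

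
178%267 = 178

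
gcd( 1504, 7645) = 1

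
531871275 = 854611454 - 322740179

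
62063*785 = 48719455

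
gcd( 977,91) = 1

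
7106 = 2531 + 4575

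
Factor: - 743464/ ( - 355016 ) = 467/223  =  223^( - 1) * 467^1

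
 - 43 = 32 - 75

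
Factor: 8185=5^1 * 1637^1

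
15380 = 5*3076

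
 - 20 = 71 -91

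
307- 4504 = -4197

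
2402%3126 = 2402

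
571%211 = 149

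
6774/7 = 6774/7 = 967.71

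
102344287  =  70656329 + 31687958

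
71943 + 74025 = 145968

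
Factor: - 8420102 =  - 2^1* 373^1 * 11287^1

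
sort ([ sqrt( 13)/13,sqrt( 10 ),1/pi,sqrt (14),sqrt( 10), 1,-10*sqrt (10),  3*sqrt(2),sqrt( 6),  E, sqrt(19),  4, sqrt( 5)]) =[ - 10 * sqrt( 10 ) , sqrt(13 ) /13,1/pi, 1,sqrt( 5),sqrt(6 ), E,sqrt( 10 ), sqrt( 10),  sqrt( 14), 4 , 3*sqrt ( 2), sqrt(19) ]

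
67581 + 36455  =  104036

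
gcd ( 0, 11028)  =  11028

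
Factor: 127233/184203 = 67^1*97^(- 1 )  =  67/97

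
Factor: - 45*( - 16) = 720 = 2^4  *  3^2*5^1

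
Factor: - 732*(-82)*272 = 2^7*3^1*17^1*41^1*61^1 = 16326528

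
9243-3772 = 5471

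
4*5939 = 23756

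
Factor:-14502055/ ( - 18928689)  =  3^(-1) * 5^1*13^( - 1 ) *485351^(-1 )*2900411^1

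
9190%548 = 422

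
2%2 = 0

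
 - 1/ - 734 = 1/734 = 0.00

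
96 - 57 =39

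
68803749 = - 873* ( -78813 )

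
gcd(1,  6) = 1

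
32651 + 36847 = 69498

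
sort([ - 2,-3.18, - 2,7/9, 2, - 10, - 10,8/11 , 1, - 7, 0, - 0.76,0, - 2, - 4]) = [ - 10, - 10, - 7, - 4, - 3.18,-2, - 2, - 2,-0.76  ,  0 , 0 , 8/11, 7/9,1,2]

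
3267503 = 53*61651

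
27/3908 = 27/3908  =  0.01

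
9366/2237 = 4 + 418/2237 = 4.19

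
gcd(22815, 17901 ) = 351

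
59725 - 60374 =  - 649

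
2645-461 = 2184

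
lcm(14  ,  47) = 658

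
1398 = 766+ 632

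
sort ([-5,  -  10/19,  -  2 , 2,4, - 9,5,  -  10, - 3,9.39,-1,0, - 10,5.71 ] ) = [  -  10,-10, - 9,-5, - 3, - 2, -1, - 10/19 , 0 , 2,4,5 , 5.71, 9.39]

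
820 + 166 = 986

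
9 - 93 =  - 84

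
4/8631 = 4/8631 = 0.00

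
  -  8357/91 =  - 92  +  15/91 = - 91.84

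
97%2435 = 97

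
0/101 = 0 = 0.00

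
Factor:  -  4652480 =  - 2^6*5^1  *7^1 *31^1*67^1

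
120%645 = 120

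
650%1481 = 650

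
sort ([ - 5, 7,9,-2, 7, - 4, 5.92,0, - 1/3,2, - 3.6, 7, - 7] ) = [ - 7, - 5, - 4, - 3.6, - 2, - 1/3, 0,2, 5.92, 7, 7, 7, 9] 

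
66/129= 22/43 = 0.51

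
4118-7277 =-3159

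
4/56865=4/56865 =0.00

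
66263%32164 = 1935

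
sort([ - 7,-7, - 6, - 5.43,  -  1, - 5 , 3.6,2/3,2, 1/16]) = [ - 7 ,  -  7, - 6, - 5.43, - 5,-1,1/16, 2/3, 2, 3.6]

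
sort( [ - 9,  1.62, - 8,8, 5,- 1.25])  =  [ - 9, - 8, - 1.25,1.62,5,8 ] 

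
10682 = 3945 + 6737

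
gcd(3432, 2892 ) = 12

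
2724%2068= 656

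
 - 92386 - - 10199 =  - 82187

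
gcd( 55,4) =1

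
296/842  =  148/421 = 0.35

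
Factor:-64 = -2^6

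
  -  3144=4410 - 7554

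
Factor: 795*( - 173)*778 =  - 107002230 = - 2^1*3^1*5^1*53^1*173^1*389^1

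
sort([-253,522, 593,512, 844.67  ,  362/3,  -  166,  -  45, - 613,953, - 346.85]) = [ - 613,  -  346.85,-253,-166,-45,362/3,512, 522, 593,844.67,953]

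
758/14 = 379/7 = 54.14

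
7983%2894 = 2195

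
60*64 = 3840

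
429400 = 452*950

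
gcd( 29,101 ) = 1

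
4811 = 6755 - 1944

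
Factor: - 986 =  - 2^1*17^1*29^1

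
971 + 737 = 1708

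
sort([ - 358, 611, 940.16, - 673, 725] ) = [-673, - 358, 611,725,940.16 ] 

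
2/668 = 1/334 = 0.00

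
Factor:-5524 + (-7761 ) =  - 5^1 * 2657^1 = - 13285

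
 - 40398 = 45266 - 85664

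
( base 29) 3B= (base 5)343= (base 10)98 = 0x62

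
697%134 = 27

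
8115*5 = 40575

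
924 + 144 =1068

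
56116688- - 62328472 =118445160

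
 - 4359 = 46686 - 51045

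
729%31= 16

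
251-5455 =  - 5204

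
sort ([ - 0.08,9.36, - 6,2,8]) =[ - 6, - 0.08,2,8,9.36 ] 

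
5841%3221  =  2620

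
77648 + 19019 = 96667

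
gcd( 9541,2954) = 7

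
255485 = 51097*5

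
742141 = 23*32267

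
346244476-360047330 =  - 13802854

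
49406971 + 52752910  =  102159881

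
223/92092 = 223/92092 = 0.00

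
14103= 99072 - 84969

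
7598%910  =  318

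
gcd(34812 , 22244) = 4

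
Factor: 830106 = 2^1*3^2*  107^1*431^1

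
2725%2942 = 2725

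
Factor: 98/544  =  49/272 = 2^( - 4)*7^2*17^( - 1 ) 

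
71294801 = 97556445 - 26261644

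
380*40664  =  15452320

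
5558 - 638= 4920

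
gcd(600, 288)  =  24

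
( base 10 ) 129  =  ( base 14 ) 93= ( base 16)81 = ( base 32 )41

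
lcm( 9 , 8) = 72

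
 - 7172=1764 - 8936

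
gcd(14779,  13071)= 1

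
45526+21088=66614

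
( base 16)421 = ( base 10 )1057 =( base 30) 157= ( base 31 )133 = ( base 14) 557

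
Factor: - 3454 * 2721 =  - 2^1*3^1*11^1 * 157^1*907^1= - 9398334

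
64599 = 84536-19937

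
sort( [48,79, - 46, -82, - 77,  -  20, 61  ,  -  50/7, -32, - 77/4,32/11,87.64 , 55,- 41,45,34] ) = [ - 82, - 77, - 46, - 41, - 32, - 20, - 77/4,-50/7, 32/11,34, 45,48,55, 61, 79, 87.64 ]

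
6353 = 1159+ 5194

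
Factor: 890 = 2^1*5^1 * 89^1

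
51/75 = 17/25 = 0.68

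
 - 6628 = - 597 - 6031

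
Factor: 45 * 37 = 1665=3^2*5^1*37^1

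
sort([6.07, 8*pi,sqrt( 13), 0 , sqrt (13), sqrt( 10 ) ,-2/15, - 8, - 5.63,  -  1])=[ - 8,  -  5.63, - 1,-2/15,0, sqrt( 10),sqrt( 13),sqrt ( 13 ),6.07,8*pi] 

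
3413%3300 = 113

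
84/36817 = 84/36817  =  0.00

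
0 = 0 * 81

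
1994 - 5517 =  - 3523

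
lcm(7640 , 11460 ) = 22920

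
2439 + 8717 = 11156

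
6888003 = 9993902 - 3105899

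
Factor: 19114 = 2^1*19^1*503^1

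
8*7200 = 57600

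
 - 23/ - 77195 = 23/77195 = 0.00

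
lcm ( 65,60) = 780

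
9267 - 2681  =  6586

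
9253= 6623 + 2630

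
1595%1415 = 180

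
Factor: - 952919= - 11^1*86629^1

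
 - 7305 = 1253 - 8558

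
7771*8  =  62168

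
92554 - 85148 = 7406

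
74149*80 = 5931920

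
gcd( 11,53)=1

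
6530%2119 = 173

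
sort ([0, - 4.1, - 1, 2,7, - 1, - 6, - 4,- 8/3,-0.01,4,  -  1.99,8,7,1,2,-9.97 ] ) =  [-9.97,  -  6,-4.1 , - 4,-8/3, -1.99, - 1,-1, - 0.01, 0, 1,2,2,4 , 7,7, 8]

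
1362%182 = 88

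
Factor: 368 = 2^4*23^1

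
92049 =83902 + 8147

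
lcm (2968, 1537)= 86072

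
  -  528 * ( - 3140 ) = 1657920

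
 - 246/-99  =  82/33 = 2.48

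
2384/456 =5+13/57 = 5.23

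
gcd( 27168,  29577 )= 3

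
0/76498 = 0=0.00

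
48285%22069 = 4147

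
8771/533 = 8771/533 = 16.46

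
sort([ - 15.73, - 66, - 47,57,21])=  [ - 66, - 47,- 15.73 , 21,57]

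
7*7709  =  53963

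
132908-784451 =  - 651543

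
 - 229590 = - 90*2551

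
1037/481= 1037/481 = 2.16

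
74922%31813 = 11296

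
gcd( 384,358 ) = 2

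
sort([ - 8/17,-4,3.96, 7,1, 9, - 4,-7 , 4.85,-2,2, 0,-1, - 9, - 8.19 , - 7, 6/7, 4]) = [ - 9,-8.19, - 7, - 7, - 4, - 4, - 2, - 1, - 8/17, 0, 6/7,1, 2,3.96,4,  4.85 , 7, 9] 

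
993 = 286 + 707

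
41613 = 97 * 429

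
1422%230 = 42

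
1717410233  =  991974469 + 725435764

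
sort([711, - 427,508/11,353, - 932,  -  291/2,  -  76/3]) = [ - 932, - 427,- 291/2, -76/3,508/11, 353,711]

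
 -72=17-89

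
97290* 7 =681030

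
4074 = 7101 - 3027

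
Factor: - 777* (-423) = 3^3*7^1*37^1 * 47^1=328671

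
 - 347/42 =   -  347/42 = - 8.26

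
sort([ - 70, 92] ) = [ - 70,92] 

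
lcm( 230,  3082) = 15410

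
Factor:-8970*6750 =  - 2^2*3^4*5^4*13^1*23^1 = -60547500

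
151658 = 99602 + 52056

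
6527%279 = 110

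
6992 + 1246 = 8238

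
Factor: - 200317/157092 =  - 811/636 = - 2^( - 2) * 3^( - 1)*53^( - 1 )*811^1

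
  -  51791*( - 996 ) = 51583836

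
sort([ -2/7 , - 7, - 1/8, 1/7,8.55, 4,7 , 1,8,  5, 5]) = [  -  7,-2/7, - 1/8,1/7, 1,  4, 5, 5,7,8, 8.55 ]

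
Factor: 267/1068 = 2^( - 2) =1/4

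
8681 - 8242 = 439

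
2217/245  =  9+ 12/245 = 9.05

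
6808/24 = 283 + 2/3=283.67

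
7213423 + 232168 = 7445591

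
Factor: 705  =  3^1*5^1*47^1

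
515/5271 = 515/5271 = 0.10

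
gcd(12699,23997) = 3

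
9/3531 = 3/1177 = 0.00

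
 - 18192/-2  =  9096+0/1  =  9096.00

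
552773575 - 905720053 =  - 352946478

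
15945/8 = 1993 + 1/8 = 1993.12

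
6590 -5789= 801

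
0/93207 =0 =0.00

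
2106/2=1053= 1053.00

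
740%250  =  240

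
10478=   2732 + 7746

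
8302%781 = 492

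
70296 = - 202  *( - 348) 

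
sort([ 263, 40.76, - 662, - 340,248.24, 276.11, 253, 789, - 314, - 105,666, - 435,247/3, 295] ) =[-662,-435, - 340,  -  314, - 105, 40.76, 247/3, 248.24,253,263, 276.11,295, 666 , 789]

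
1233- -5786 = 7019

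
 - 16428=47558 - 63986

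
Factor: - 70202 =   -  2^1*11^1*3191^1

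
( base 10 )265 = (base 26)a5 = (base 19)di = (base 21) CD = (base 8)411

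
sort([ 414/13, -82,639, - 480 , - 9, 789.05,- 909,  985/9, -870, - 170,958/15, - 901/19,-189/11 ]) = [-909, - 870, - 480, - 170, - 82, - 901/19, - 189/11, - 9, 414/13,958/15, 985/9,639,789.05]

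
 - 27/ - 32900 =27/32900= 0.00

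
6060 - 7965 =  - 1905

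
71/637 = 71/637 = 0.11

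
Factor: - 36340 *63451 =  - 2305809340= - 2^2*5^1*23^1* 79^1  *  107^1 * 593^1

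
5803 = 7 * 829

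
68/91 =68/91 =0.75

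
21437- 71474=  - 50037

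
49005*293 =14358465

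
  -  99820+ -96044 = -195864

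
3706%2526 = 1180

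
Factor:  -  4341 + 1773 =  - 2568=-2^3*3^1 * 107^1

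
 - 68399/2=-34200 + 1/2 = - 34199.50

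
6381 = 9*709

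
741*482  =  357162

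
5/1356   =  5/1356  =  0.00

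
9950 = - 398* ( - 25) 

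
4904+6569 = 11473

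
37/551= 37/551 = 0.07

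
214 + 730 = 944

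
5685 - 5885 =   -  200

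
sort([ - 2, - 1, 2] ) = [-2, - 1,2]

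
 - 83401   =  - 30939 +  -  52462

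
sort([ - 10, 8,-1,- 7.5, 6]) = [ - 10 , - 7.5, - 1, 6,8]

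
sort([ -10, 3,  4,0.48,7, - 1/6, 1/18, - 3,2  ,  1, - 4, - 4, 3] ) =[ - 10, - 4, - 4,-3,  -  1/6,1/18 , 0.48, 1, 2,3,  3,  4,7]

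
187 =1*187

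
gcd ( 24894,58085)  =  1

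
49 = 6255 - 6206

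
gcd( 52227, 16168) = 1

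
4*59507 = 238028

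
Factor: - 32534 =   -  2^1*16267^1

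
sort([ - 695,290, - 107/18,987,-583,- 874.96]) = [ - 874.96,-695,- 583 , - 107/18,290, 987 ]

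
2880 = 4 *720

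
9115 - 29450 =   -  20335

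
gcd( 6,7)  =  1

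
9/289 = 9/289 = 0.03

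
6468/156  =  539/13=41.46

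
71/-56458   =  -1 + 56387/56458=-0.00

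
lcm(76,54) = 2052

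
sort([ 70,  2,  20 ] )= [2,20, 70]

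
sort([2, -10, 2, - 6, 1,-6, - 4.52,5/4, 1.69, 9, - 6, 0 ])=[ -10, - 6, - 6, - 6,  -  4.52 , 0, 1,5/4,  1.69, 2, 2,9 ]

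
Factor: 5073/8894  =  2^( - 1 )*3^1*19^1*89^1*4447^( - 1) 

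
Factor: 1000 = 2^3*5^3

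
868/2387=4/11 = 0.36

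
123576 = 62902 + 60674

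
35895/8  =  4486+7/8 = 4486.88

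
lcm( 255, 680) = 2040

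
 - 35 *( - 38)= 1330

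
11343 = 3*3781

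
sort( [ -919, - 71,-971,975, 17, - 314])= [-971,-919, - 314, - 71,17, 975] 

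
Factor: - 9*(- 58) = 522= 2^1*3^2*29^1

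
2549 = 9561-7012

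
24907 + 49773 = 74680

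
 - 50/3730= - 5/373 =- 0.01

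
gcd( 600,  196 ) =4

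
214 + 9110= 9324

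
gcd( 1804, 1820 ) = 4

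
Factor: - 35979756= - 2^2*3^1*2998313^1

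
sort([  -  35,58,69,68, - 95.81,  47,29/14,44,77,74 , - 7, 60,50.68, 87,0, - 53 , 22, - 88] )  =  [ - 95.81, - 88, - 53, - 35, - 7,0,29/14,  22, 44,47, 50.68, 58,60,68, 69,74,77,87 ]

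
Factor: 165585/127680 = 2^( - 6) * 83^1= 83/64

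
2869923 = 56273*51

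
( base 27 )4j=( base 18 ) 71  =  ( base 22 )5H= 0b1111111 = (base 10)127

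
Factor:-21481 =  - 21481^1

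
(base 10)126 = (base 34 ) 3O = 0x7e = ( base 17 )77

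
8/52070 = 4/26035 = 0.00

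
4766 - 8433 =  - 3667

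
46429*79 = 3667891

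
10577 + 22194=32771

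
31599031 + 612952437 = 644551468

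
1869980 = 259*7220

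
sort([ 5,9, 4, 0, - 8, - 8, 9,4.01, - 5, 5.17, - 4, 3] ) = [ - 8, - 8,-5, - 4 , 0, 3,4, 4.01 , 5,  5.17,9, 9]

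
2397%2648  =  2397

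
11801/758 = 11801/758 = 15.57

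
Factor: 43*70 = 3010 = 2^1*5^1*7^1*43^1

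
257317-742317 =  - 485000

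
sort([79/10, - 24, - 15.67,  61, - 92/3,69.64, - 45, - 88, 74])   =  [-88, - 45, - 92/3, - 24, - 15.67, 79/10, 61,69.64,74] 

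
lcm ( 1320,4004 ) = 120120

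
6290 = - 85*( - 74)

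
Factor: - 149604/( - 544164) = 91/331 = 7^1*13^1*331^( - 1 ) 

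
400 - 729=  - 329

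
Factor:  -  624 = - 2^4*3^1 * 13^1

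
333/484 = 333/484 =0.69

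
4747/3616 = 1 + 1131/3616 = 1.31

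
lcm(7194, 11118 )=122298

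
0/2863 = 0 = 0.00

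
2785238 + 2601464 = 5386702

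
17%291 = 17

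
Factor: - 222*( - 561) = 124542 = 2^1*3^2*11^1*17^1*37^1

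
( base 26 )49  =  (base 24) 4h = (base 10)113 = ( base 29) 3q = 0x71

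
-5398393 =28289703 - 33688096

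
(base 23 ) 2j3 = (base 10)1498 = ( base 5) 21443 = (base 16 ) 5DA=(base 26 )25g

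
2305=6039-3734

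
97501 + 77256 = 174757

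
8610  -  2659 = 5951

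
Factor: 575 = 5^2*23^1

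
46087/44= 1047 + 19/44 = 1047.43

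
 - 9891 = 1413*( - 7) 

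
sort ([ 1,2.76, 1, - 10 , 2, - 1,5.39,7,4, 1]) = [ - 10 , - 1,  1,1, 1,2 , 2.76,4 , 5.39, 7 ]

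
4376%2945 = 1431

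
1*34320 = 34320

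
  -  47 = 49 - 96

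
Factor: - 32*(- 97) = 2^5*97^1 = 3104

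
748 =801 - 53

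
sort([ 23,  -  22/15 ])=[ - 22/15 , 23]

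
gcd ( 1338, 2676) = 1338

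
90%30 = 0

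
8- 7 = 1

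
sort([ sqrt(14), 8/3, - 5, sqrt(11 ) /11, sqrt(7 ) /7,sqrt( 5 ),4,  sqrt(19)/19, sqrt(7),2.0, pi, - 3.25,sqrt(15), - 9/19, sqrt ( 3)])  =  [ - 5, - 3.25  , - 9/19,sqrt( 19)/19 , sqrt( 11)/11,sqrt( 7)/7,sqrt( 3 )  ,  2.0,sqrt( 5 ),sqrt( 7 ),8/3,pi,sqrt( 14 ) , sqrt ( 15),4]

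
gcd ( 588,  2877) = 21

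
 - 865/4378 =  - 865/4378 = - 0.20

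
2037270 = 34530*59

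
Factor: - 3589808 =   -  2^4*224363^1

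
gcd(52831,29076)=1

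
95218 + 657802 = 753020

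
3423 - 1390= 2033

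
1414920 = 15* 94328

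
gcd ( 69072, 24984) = 24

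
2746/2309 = 2746/2309 =1.19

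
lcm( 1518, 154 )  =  10626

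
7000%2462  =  2076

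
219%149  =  70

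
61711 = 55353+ 6358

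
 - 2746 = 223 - 2969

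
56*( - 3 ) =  - 168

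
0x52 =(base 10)82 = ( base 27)31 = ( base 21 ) 3j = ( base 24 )3A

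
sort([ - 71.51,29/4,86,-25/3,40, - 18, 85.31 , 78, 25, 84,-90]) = [-90, - 71.51  , - 18, - 25/3, 29/4,25, 40,78, 84, 85.31,86]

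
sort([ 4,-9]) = [-9,4 ] 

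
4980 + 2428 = 7408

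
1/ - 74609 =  - 1/74609 =-0.00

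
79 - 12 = 67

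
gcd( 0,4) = 4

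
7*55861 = 391027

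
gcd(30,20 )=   10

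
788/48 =16 + 5/12 = 16.42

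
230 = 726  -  496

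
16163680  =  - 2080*( - 7771)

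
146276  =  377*388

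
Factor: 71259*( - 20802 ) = -2^1*3^2*3467^1 *23753^1 = - 1482329718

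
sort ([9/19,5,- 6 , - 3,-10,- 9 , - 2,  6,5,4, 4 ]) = [ - 10,- 9,-6, - 3, - 2,  9/19,4, 4, 5, 5, 6 ]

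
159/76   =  2 + 7/76 = 2.09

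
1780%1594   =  186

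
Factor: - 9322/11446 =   -  79^1*97^( - 1) = - 79/97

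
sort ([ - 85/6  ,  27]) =[ - 85/6, 27]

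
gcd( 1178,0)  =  1178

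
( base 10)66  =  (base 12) 56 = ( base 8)102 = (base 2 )1000010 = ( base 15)46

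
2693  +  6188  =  8881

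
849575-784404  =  65171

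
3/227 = 3/227 = 0.01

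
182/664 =91/332 = 0.27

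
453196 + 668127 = 1121323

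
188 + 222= 410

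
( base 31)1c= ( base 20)23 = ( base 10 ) 43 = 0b101011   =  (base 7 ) 61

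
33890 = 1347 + 32543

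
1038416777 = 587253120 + 451163657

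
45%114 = 45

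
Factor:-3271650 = -2^1*3^1*5^2 *17^1*1283^1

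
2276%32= 4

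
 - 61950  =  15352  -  77302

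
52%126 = 52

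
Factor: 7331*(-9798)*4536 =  - 325816969968 =- 2^4*3^5*7^1*23^1*71^1*7331^1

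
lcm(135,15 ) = 135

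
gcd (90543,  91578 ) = 3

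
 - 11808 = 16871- 28679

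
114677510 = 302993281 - 188315771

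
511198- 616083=  -  104885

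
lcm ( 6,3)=6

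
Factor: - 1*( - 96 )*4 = 384 = 2^7*3^1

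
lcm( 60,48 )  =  240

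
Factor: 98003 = 23^1*4261^1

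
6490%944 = 826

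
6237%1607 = 1416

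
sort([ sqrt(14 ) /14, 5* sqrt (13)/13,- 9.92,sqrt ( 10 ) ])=[ - 9.92 , sqrt(14 ) /14, 5*sqrt (13 ) /13,sqrt( 10)]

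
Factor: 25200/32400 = 7/9  =  3^( - 2)*7^1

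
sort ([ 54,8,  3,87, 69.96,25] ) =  [ 3 , 8,25,54 , 69.96 , 87]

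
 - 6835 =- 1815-5020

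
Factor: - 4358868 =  - 2^2*3^1*17^1*23^1* 929^1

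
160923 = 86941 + 73982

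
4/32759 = 4/32759=0.00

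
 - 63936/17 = -63936/17 = - 3760.94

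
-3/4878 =- 1/1626= - 0.00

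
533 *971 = 517543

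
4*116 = 464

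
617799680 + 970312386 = 1588112066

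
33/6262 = 33/6262 = 0.01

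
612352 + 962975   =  1575327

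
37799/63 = 599 + 62/63  =  599.98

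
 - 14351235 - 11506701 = -25857936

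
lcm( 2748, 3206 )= 19236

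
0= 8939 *0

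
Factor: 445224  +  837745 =1282969 = 1282969^1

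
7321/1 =7321 = 7321.00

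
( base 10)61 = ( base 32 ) 1T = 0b111101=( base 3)2021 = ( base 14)45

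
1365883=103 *13261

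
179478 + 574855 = 754333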